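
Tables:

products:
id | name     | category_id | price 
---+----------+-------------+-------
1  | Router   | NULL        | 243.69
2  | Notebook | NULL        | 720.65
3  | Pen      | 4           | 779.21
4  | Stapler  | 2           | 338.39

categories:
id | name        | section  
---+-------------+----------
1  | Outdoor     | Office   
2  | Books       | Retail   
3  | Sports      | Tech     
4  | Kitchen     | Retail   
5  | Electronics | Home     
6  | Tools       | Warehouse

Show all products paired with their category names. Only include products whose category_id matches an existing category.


INNER JOIN keeps only products rows whose category_id matches an id in categories. Walk through each product:
  - product 1 (Router): category_id=NULL, no match -> dropped
  - product 2 (Notebook): category_id=NULL, no match -> dropped
  - product 3 (Pen): category_id=4 -> matches Kitchen
  - product 4 (Stapler): category_id=2 -> matches Books
So 2 of 4 rows are dropped.

SQL:
SELECT a.name, b.name AS category
FROM products a
INNER JOIN categories b ON a.category_id = b.id

Result:
name    | category
--------+---------
Pen     | Kitchen 
Stapler | Books   


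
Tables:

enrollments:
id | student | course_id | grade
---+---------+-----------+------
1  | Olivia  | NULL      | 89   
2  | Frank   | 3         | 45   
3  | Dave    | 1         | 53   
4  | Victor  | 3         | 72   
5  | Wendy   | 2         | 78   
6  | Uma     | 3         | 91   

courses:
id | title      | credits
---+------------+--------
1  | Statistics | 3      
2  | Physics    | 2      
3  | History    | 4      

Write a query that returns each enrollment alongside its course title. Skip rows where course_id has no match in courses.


INNER JOIN keeps only enrollments rows whose course_id matches an id in courses. Walk through each enrollment:
  - enrollment 1 (Olivia): course_id=NULL, no match -> dropped
  - enrollment 2 (Frank): course_id=3 -> matches History
  - enrollment 3 (Dave): course_id=1 -> matches Statistics
  - enrollment 4 (Victor): course_id=3 -> matches History
  - enrollment 5 (Wendy): course_id=2 -> matches Physics
  - enrollment 6 (Uma): course_id=3 -> matches History
So 1 of 6 rows is dropped.

SQL:
SELECT a.student, b.title AS course
FROM enrollments a
INNER JOIN courses b ON a.course_id = b.id

Result:
student | course    
--------+-----------
Frank   | History   
Dave    | Statistics
Victor  | History   
Wendy   | Physics   
Uma     | History   


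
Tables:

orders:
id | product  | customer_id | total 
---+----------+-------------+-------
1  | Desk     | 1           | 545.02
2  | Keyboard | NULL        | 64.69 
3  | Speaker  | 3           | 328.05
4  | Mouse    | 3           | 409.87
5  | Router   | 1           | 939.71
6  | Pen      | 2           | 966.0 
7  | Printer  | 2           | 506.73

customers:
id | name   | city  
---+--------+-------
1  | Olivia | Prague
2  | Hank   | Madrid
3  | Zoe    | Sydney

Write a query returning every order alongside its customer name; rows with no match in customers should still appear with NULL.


LEFT JOIN keeps every row from orders (the left table); where customer_id has no match in customers, the customer columns become NULL. Walk through each order:
  - order 1 (Desk): customer_id=1 -> matches Olivia
  - order 2 (Keyboard): customer_id=NULL, no match -> kept with NULL
  - order 3 (Speaker): customer_id=3 -> matches Zoe
  - order 4 (Mouse): customer_id=3 -> matches Zoe
  - order 5 (Router): customer_id=1 -> matches Olivia
  - order 6 (Pen): customer_id=2 -> matches Hank
  - order 7 (Printer): customer_id=2 -> matches Hank
All 7 rows appear; 1 has NULL customer.

SQL:
SELECT a.product, b.name AS customer
FROM orders a
LEFT JOIN customers b ON a.customer_id = b.id

Result:
product  | customer
---------+---------
Desk     | Olivia  
Keyboard | NULL    
Speaker  | Zoe     
Mouse    | Zoe     
Router   | Olivia  
Pen      | Hank    
Printer  | Hank    


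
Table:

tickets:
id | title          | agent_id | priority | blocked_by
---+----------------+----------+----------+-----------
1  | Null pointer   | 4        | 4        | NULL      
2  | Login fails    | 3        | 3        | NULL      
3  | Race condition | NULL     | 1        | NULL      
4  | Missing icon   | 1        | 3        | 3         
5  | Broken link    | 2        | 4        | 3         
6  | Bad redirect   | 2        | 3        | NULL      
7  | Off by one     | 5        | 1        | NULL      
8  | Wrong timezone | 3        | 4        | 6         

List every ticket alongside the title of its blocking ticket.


This is a self-join: tickets is joined to a second copy of itself, matching each row's blocked_by to another row's id. Use LEFT JOIN so rows with blocked_by=NULL are kept.
  - ticket 1 (Null pointer): blocked_by=NULL -> NULL
  - ticket 2 (Login fails): blocked_by=NULL -> NULL
  - ticket 3 (Race condition): blocked_by=NULL -> NULL
  - ticket 4 (Missing icon): blocked_by=3 -> Race condition
  - ticket 5 (Broken link): blocked_by=3 -> Race condition
  - ticket 6 (Bad redirect): blocked_by=NULL -> NULL
  - ticket 7 (Off by one): blocked_by=NULL -> NULL
  - ticket 8 (Wrong timezone): blocked_by=6 -> Bad redirect

SQL:
SELECT a.title AS item, b.title AS blocked_by
FROM tickets a
LEFT JOIN tickets b ON a.blocked_by = b.id

Result:
item           | blocked_by    
---------------+---------------
Null pointer   | NULL          
Login fails    | NULL          
Race condition | NULL          
Missing icon   | Race condition
Broken link    | Race condition
Bad redirect   | NULL          
Off by one     | NULL          
Wrong timezone | Bad redirect  


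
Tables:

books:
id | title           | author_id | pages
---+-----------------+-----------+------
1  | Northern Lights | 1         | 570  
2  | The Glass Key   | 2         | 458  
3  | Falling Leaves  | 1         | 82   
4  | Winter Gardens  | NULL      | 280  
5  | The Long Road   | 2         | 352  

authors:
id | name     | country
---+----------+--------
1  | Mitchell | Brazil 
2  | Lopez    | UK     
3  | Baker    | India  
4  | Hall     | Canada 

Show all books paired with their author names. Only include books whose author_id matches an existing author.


INNER JOIN keeps only books rows whose author_id matches an id in authors. Walk through each book:
  - book 1 (Northern Lights): author_id=1 -> matches Mitchell
  - book 2 (The Glass Key): author_id=2 -> matches Lopez
  - book 3 (Falling Leaves): author_id=1 -> matches Mitchell
  - book 4 (Winter Gardens): author_id=NULL, no match -> dropped
  - book 5 (The Long Road): author_id=2 -> matches Lopez
So 1 of 5 rows is dropped.

SQL:
SELECT a.title, b.name AS author
FROM books a
INNER JOIN authors b ON a.author_id = b.id

Result:
title           | author  
----------------+---------
Northern Lights | Mitchell
The Glass Key   | Lopez   
Falling Leaves  | Mitchell
The Long Road   | Lopez   


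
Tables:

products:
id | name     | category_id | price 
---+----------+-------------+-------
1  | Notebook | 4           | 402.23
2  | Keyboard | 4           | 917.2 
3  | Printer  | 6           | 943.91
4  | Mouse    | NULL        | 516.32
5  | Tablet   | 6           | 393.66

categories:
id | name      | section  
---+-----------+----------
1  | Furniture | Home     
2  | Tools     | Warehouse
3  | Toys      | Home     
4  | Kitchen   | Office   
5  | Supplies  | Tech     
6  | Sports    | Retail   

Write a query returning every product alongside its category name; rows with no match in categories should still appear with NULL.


LEFT JOIN keeps every row from products (the left table); where category_id has no match in categories, the category columns become NULL. Walk through each product:
  - product 1 (Notebook): category_id=4 -> matches Kitchen
  - product 2 (Keyboard): category_id=4 -> matches Kitchen
  - product 3 (Printer): category_id=6 -> matches Sports
  - product 4 (Mouse): category_id=NULL, no match -> kept with NULL
  - product 5 (Tablet): category_id=6 -> matches Sports
All 5 rows appear; 1 has NULL category.

SQL:
SELECT a.name, b.name AS category
FROM products a
LEFT JOIN categories b ON a.category_id = b.id

Result:
name     | category
---------+---------
Notebook | Kitchen 
Keyboard | Kitchen 
Printer  | Sports  
Mouse    | NULL    
Tablet   | Sports  


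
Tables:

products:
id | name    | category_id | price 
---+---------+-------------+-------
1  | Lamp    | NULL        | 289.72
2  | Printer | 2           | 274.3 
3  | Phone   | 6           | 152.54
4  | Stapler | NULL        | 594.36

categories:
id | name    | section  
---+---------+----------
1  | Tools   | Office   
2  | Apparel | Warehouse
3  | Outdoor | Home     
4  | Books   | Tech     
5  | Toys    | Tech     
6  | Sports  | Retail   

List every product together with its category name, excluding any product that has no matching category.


INNER JOIN keeps only products rows whose category_id matches an id in categories. Walk through each product:
  - product 1 (Lamp): category_id=NULL, no match -> dropped
  - product 2 (Printer): category_id=2 -> matches Apparel
  - product 3 (Phone): category_id=6 -> matches Sports
  - product 4 (Stapler): category_id=NULL, no match -> dropped
So 2 of 4 rows are dropped.

SQL:
SELECT a.name, b.name AS category
FROM products a
INNER JOIN categories b ON a.category_id = b.id

Result:
name    | category
--------+---------
Printer | Apparel 
Phone   | Sports  


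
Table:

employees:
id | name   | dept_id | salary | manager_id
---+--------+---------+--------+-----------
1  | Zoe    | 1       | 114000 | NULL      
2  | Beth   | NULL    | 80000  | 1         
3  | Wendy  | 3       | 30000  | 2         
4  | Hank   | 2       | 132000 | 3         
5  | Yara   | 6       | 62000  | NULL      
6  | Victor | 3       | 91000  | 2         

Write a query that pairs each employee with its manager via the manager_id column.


This is a self-join: employees is joined to a second copy of itself, matching each row's manager_id to another row's id. Use LEFT JOIN so rows with manager_id=NULL are kept.
  - employee 1 (Zoe): manager_id=NULL -> NULL
  - employee 2 (Beth): manager_id=1 -> Zoe
  - employee 3 (Wendy): manager_id=2 -> Beth
  - employee 4 (Hank): manager_id=3 -> Wendy
  - employee 5 (Yara): manager_id=NULL -> NULL
  - employee 6 (Victor): manager_id=2 -> Beth

SQL:
SELECT a.name AS item, b.name AS manager
FROM employees a
LEFT JOIN employees b ON a.manager_id = b.id

Result:
item   | manager
-------+--------
Zoe    | NULL   
Beth   | Zoe    
Wendy  | Beth   
Hank   | Wendy  
Yara   | NULL   
Victor | Beth   


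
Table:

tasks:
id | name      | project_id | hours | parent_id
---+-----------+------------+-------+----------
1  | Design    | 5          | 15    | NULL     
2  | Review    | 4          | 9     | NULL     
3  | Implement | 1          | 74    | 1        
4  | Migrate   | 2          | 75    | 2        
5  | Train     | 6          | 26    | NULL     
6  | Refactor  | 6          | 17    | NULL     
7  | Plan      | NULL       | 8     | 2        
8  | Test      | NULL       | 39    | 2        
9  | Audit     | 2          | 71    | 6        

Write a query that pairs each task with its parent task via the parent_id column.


This is a self-join: tasks is joined to a second copy of itself, matching each row's parent_id to another row's id. Use LEFT JOIN so rows with parent_id=NULL are kept.
  - task 1 (Design): parent_id=NULL -> NULL
  - task 2 (Review): parent_id=NULL -> NULL
  - task 3 (Implement): parent_id=1 -> Design
  - task 4 (Migrate): parent_id=2 -> Review
  - task 5 (Train): parent_id=NULL -> NULL
  - task 6 (Refactor): parent_id=NULL -> NULL
  - task 7 (Plan): parent_id=2 -> Review
  - task 8 (Test): parent_id=2 -> Review
  - task 9 (Audit): parent_id=6 -> Refactor

SQL:
SELECT a.name AS item, b.name AS parent
FROM tasks a
LEFT JOIN tasks b ON a.parent_id = b.id

Result:
item      | parent  
----------+---------
Design    | NULL    
Review    | NULL    
Implement | Design  
Migrate   | Review  
Train     | NULL    
Refactor  | NULL    
Plan      | Review  
Test      | Review  
Audit     | Refactor


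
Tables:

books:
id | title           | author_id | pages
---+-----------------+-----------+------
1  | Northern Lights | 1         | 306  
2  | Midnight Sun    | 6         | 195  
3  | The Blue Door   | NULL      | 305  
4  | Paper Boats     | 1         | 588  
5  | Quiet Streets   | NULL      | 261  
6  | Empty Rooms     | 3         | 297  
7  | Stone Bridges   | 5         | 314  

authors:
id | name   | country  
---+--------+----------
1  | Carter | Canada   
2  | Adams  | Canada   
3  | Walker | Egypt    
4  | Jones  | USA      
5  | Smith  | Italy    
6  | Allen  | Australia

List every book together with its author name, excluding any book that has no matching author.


INNER JOIN keeps only books rows whose author_id matches an id in authors. Walk through each book:
  - book 1 (Northern Lights): author_id=1 -> matches Carter
  - book 2 (Midnight Sun): author_id=6 -> matches Allen
  - book 3 (The Blue Door): author_id=NULL, no match -> dropped
  - book 4 (Paper Boats): author_id=1 -> matches Carter
  - book 5 (Quiet Streets): author_id=NULL, no match -> dropped
  - book 6 (Empty Rooms): author_id=3 -> matches Walker
  - book 7 (Stone Bridges): author_id=5 -> matches Smith
So 2 of 7 rows are dropped.

SQL:
SELECT a.title, b.name AS author
FROM books a
INNER JOIN authors b ON a.author_id = b.id

Result:
title           | author
----------------+-------
Northern Lights | Carter
Midnight Sun    | Allen 
Paper Boats     | Carter
Empty Rooms     | Walker
Stone Bridges   | Smith 


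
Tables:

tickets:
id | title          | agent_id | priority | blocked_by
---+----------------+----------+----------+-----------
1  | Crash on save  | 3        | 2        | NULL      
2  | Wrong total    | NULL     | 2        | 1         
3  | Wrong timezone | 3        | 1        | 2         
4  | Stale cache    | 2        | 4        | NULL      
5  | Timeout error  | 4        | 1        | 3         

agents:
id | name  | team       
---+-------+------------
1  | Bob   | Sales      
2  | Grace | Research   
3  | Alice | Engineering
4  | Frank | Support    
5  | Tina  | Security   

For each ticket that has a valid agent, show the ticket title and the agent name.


INNER JOIN keeps only tickets rows whose agent_id matches an id in agents. Walk through each ticket:
  - ticket 1 (Crash on save): agent_id=3 -> matches Alice
  - ticket 2 (Wrong total): agent_id=NULL, no match -> dropped
  - ticket 3 (Wrong timezone): agent_id=3 -> matches Alice
  - ticket 4 (Stale cache): agent_id=2 -> matches Grace
  - ticket 5 (Timeout error): agent_id=4 -> matches Frank
So 1 of 5 rows is dropped.

SQL:
SELECT a.title, b.name AS agent
FROM tickets a
INNER JOIN agents b ON a.agent_id = b.id

Result:
title          | agent
---------------+------
Crash on save  | Alice
Wrong timezone | Alice
Stale cache    | Grace
Timeout error  | Frank


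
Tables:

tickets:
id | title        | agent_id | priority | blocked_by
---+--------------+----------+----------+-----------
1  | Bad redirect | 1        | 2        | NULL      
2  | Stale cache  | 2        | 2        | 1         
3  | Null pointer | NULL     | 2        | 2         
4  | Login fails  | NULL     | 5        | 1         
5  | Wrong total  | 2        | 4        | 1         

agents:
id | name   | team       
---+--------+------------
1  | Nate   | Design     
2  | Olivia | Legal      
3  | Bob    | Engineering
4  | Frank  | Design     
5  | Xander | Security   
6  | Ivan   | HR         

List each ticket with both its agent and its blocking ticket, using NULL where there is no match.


Two LEFT JOINs from the same base table tickets: one to agents via agent_id, one to tickets itself via blocked_by. Both are LEFT so every ticket is preserved.
Match against agents:
  - ticket 1 (Bad redirect): agent_id=1 -> matches Nate
  - ticket 2 (Stale cache): agent_id=2 -> matches Olivia
  - ticket 3 (Null pointer): agent_id=NULL, no match -> kept with NULL
  - ticket 4 (Login fails): agent_id=NULL, no match -> kept with NULL
  - ticket 5 (Wrong total): agent_id=2 -> matches Olivia
Match against tickets (self):
  - ticket 1 (Bad redirect): blocked_by=NULL -> NULL
  - ticket 2 (Stale cache): blocked_by=1 -> Bad redirect
  - ticket 3 (Null pointer): blocked_by=2 -> Stale cache
  - ticket 4 (Login fails): blocked_by=1 -> Bad redirect
  - ticket 5 (Wrong total): blocked_by=1 -> Bad redirect

SQL:
SELECT a.title, b.name AS agent, c.title AS blocked_by
FROM tickets a
LEFT JOIN agents b ON a.agent_id = b.id
LEFT JOIN tickets c ON a.blocked_by = c.id

Result:
title        | agent  | blocked_by  
-------------+--------+-------------
Bad redirect | Nate   | NULL        
Stale cache  | Olivia | Bad redirect
Null pointer | NULL   | Stale cache 
Login fails  | NULL   | Bad redirect
Wrong total  | Olivia | Bad redirect


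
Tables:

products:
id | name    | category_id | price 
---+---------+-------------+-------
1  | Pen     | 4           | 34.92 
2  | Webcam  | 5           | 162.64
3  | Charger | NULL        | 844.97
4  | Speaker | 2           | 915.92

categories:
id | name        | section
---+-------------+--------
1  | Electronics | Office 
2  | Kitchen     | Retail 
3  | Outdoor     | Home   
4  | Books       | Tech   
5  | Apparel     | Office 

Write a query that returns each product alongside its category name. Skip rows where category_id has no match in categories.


INNER JOIN keeps only products rows whose category_id matches an id in categories. Walk through each product:
  - product 1 (Pen): category_id=4 -> matches Books
  - product 2 (Webcam): category_id=5 -> matches Apparel
  - product 3 (Charger): category_id=NULL, no match -> dropped
  - product 4 (Speaker): category_id=2 -> matches Kitchen
So 1 of 4 rows is dropped.

SQL:
SELECT a.name, b.name AS category
FROM products a
INNER JOIN categories b ON a.category_id = b.id

Result:
name    | category
--------+---------
Pen     | Books   
Webcam  | Apparel 
Speaker | Kitchen 


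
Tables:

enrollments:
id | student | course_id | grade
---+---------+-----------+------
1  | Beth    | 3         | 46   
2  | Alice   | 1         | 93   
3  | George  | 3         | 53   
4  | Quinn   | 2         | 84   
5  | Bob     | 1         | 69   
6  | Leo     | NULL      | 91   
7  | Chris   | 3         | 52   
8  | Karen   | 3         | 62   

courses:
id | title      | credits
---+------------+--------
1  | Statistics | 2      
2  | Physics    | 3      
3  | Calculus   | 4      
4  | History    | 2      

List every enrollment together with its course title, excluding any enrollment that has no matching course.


INNER JOIN keeps only enrollments rows whose course_id matches an id in courses. Walk through each enrollment:
  - enrollment 1 (Beth): course_id=3 -> matches Calculus
  - enrollment 2 (Alice): course_id=1 -> matches Statistics
  - enrollment 3 (George): course_id=3 -> matches Calculus
  - enrollment 4 (Quinn): course_id=2 -> matches Physics
  - enrollment 5 (Bob): course_id=1 -> matches Statistics
  - enrollment 6 (Leo): course_id=NULL, no match -> dropped
  - enrollment 7 (Chris): course_id=3 -> matches Calculus
  - enrollment 8 (Karen): course_id=3 -> matches Calculus
So 1 of 8 rows is dropped.

SQL:
SELECT a.student, b.title AS course
FROM enrollments a
INNER JOIN courses b ON a.course_id = b.id

Result:
student | course    
--------+-----------
Beth    | Calculus  
Alice   | Statistics
George  | Calculus  
Quinn   | Physics   
Bob     | Statistics
Chris   | Calculus  
Karen   | Calculus  


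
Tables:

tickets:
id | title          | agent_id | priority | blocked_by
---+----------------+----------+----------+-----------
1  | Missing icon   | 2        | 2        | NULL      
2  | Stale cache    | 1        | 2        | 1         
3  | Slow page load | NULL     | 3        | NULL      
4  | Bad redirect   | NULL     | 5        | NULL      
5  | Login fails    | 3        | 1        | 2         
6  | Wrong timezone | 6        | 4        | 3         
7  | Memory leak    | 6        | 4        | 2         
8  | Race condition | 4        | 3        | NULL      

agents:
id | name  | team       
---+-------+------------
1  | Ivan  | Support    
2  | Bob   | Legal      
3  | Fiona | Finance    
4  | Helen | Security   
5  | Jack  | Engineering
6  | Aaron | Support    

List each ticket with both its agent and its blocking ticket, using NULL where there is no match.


Two LEFT JOINs from the same base table tickets: one to agents via agent_id, one to tickets itself via blocked_by. Both are LEFT so every ticket is preserved.
Match against agents:
  - ticket 1 (Missing icon): agent_id=2 -> matches Bob
  - ticket 2 (Stale cache): agent_id=1 -> matches Ivan
  - ticket 3 (Slow page load): agent_id=NULL, no match -> kept with NULL
  - ticket 4 (Bad redirect): agent_id=NULL, no match -> kept with NULL
  - ticket 5 (Login fails): agent_id=3 -> matches Fiona
  - ticket 6 (Wrong timezone): agent_id=6 -> matches Aaron
  - ticket 7 (Memory leak): agent_id=6 -> matches Aaron
  - ticket 8 (Race condition): agent_id=4 -> matches Helen
Match against tickets (self):
  - ticket 1 (Missing icon): blocked_by=NULL -> NULL
  - ticket 2 (Stale cache): blocked_by=1 -> Missing icon
  - ticket 3 (Slow page load): blocked_by=NULL -> NULL
  - ticket 4 (Bad redirect): blocked_by=NULL -> NULL
  - ticket 5 (Login fails): blocked_by=2 -> Stale cache
  - ticket 6 (Wrong timezone): blocked_by=3 -> Slow page load
  - ticket 7 (Memory leak): blocked_by=2 -> Stale cache
  - ticket 8 (Race condition): blocked_by=NULL -> NULL

SQL:
SELECT a.title, b.name AS agent, c.title AS blocked_by
FROM tickets a
LEFT JOIN agents b ON a.agent_id = b.id
LEFT JOIN tickets c ON a.blocked_by = c.id

Result:
title          | agent | blocked_by    
---------------+-------+---------------
Missing icon   | Bob   | NULL          
Stale cache    | Ivan  | Missing icon  
Slow page load | NULL  | NULL          
Bad redirect   | NULL  | NULL          
Login fails    | Fiona | Stale cache   
Wrong timezone | Aaron | Slow page load
Memory leak    | Aaron | Stale cache   
Race condition | Helen | NULL          


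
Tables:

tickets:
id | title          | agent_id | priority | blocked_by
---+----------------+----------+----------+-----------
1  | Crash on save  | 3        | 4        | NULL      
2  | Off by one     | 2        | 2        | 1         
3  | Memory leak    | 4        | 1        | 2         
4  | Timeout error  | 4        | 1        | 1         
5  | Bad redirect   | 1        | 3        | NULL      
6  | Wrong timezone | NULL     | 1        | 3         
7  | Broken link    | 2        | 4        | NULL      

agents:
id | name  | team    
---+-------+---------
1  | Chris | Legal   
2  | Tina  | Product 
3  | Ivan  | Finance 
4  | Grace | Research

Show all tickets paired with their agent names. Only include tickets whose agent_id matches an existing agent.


INNER JOIN keeps only tickets rows whose agent_id matches an id in agents. Walk through each ticket:
  - ticket 1 (Crash on save): agent_id=3 -> matches Ivan
  - ticket 2 (Off by one): agent_id=2 -> matches Tina
  - ticket 3 (Memory leak): agent_id=4 -> matches Grace
  - ticket 4 (Timeout error): agent_id=4 -> matches Grace
  - ticket 5 (Bad redirect): agent_id=1 -> matches Chris
  - ticket 6 (Wrong timezone): agent_id=NULL, no match -> dropped
  - ticket 7 (Broken link): agent_id=2 -> matches Tina
So 1 of 7 rows is dropped.

SQL:
SELECT a.title, b.name AS agent
FROM tickets a
INNER JOIN agents b ON a.agent_id = b.id

Result:
title         | agent
--------------+------
Crash on save | Ivan 
Off by one    | Tina 
Memory leak   | Grace
Timeout error | Grace
Bad redirect  | Chris
Broken link   | Tina 


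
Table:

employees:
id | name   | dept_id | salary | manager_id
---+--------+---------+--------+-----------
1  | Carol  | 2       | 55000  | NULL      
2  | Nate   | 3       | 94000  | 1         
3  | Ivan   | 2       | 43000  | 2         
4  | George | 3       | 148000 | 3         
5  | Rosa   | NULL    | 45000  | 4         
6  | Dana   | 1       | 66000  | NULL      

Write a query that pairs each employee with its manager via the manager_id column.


This is a self-join: employees is joined to a second copy of itself, matching each row's manager_id to another row's id. Use LEFT JOIN so rows with manager_id=NULL are kept.
  - employee 1 (Carol): manager_id=NULL -> NULL
  - employee 2 (Nate): manager_id=1 -> Carol
  - employee 3 (Ivan): manager_id=2 -> Nate
  - employee 4 (George): manager_id=3 -> Ivan
  - employee 5 (Rosa): manager_id=4 -> George
  - employee 6 (Dana): manager_id=NULL -> NULL

SQL:
SELECT a.name AS item, b.name AS manager
FROM employees a
LEFT JOIN employees b ON a.manager_id = b.id

Result:
item   | manager
-------+--------
Carol  | NULL   
Nate   | Carol  
Ivan   | Nate   
George | Ivan   
Rosa   | George 
Dana   | NULL   


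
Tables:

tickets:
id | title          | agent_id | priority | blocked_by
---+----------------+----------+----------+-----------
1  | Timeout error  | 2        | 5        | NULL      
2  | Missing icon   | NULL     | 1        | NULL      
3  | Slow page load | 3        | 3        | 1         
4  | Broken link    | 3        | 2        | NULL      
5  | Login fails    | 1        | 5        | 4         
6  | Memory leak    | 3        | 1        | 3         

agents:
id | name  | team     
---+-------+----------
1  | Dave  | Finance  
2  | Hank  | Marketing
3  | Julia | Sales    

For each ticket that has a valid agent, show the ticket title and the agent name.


INNER JOIN keeps only tickets rows whose agent_id matches an id in agents. Walk through each ticket:
  - ticket 1 (Timeout error): agent_id=2 -> matches Hank
  - ticket 2 (Missing icon): agent_id=NULL, no match -> dropped
  - ticket 3 (Slow page load): agent_id=3 -> matches Julia
  - ticket 4 (Broken link): agent_id=3 -> matches Julia
  - ticket 5 (Login fails): agent_id=1 -> matches Dave
  - ticket 6 (Memory leak): agent_id=3 -> matches Julia
So 1 of 6 rows is dropped.

SQL:
SELECT a.title, b.name AS agent
FROM tickets a
INNER JOIN agents b ON a.agent_id = b.id

Result:
title          | agent
---------------+------
Timeout error  | Hank 
Slow page load | Julia
Broken link    | Julia
Login fails    | Dave 
Memory leak    | Julia


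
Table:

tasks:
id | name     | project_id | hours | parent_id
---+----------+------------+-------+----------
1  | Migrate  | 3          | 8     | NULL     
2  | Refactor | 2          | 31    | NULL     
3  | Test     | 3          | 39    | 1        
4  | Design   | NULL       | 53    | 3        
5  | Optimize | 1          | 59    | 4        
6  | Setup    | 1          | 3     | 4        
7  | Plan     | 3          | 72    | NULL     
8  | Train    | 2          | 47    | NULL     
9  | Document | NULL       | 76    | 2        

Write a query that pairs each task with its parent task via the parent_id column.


This is a self-join: tasks is joined to a second copy of itself, matching each row's parent_id to another row's id. Use LEFT JOIN so rows with parent_id=NULL are kept.
  - task 1 (Migrate): parent_id=NULL -> NULL
  - task 2 (Refactor): parent_id=NULL -> NULL
  - task 3 (Test): parent_id=1 -> Migrate
  - task 4 (Design): parent_id=3 -> Test
  - task 5 (Optimize): parent_id=4 -> Design
  - task 6 (Setup): parent_id=4 -> Design
  - task 7 (Plan): parent_id=NULL -> NULL
  - task 8 (Train): parent_id=NULL -> NULL
  - task 9 (Document): parent_id=2 -> Refactor

SQL:
SELECT a.name AS item, b.name AS parent
FROM tasks a
LEFT JOIN tasks b ON a.parent_id = b.id

Result:
item     | parent  
---------+---------
Migrate  | NULL    
Refactor | NULL    
Test     | Migrate 
Design   | Test    
Optimize | Design  
Setup    | Design  
Plan     | NULL    
Train    | NULL    
Document | Refactor


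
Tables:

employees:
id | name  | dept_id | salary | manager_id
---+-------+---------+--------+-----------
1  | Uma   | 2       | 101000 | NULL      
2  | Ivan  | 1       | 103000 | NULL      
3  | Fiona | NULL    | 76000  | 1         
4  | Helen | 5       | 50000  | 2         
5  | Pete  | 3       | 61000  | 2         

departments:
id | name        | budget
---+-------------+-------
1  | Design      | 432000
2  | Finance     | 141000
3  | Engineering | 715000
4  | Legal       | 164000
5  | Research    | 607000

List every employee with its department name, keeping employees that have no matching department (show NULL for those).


LEFT JOIN keeps every row from employees (the left table); where dept_id has no match in departments, the department columns become NULL. Walk through each employee:
  - employee 1 (Uma): dept_id=2 -> matches Finance
  - employee 2 (Ivan): dept_id=1 -> matches Design
  - employee 3 (Fiona): dept_id=NULL, no match -> kept with NULL
  - employee 4 (Helen): dept_id=5 -> matches Research
  - employee 5 (Pete): dept_id=3 -> matches Engineering
All 5 rows appear; 1 has NULL department.

SQL:
SELECT a.name, b.name AS department
FROM employees a
LEFT JOIN departments b ON a.dept_id = b.id

Result:
name  | department 
------+------------
Uma   | Finance    
Ivan  | Design     
Fiona | NULL       
Helen | Research   
Pete  | Engineering


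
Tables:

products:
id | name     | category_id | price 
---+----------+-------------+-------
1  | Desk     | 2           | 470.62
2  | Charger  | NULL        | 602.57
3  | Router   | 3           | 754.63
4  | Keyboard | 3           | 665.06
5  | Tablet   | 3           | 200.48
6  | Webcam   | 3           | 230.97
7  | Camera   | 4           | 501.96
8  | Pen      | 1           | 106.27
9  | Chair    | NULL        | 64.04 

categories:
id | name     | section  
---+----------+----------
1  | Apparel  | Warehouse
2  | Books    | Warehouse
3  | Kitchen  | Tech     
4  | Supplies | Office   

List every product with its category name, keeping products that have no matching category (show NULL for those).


LEFT JOIN keeps every row from products (the left table); where category_id has no match in categories, the category columns become NULL. Walk through each product:
  - product 1 (Desk): category_id=2 -> matches Books
  - product 2 (Charger): category_id=NULL, no match -> kept with NULL
  - product 3 (Router): category_id=3 -> matches Kitchen
  - product 4 (Keyboard): category_id=3 -> matches Kitchen
  - product 5 (Tablet): category_id=3 -> matches Kitchen
  - product 6 (Webcam): category_id=3 -> matches Kitchen
  - product 7 (Camera): category_id=4 -> matches Supplies
  - product 8 (Pen): category_id=1 -> matches Apparel
  - product 9 (Chair): category_id=NULL, no match -> kept with NULL
All 9 rows appear; 2 have NULL category.

SQL:
SELECT a.name, b.name AS category
FROM products a
LEFT JOIN categories b ON a.category_id = b.id

Result:
name     | category
---------+---------
Desk     | Books   
Charger  | NULL    
Router   | Kitchen 
Keyboard | Kitchen 
Tablet   | Kitchen 
Webcam   | Kitchen 
Camera   | Supplies
Pen      | Apparel 
Chair    | NULL    


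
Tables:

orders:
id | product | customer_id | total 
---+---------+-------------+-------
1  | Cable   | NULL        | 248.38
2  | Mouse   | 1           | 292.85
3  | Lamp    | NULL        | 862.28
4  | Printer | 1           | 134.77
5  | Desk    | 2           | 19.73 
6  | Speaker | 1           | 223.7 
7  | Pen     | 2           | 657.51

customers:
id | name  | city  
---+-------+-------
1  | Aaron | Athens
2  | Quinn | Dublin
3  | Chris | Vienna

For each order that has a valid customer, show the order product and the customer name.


INNER JOIN keeps only orders rows whose customer_id matches an id in customers. Walk through each order:
  - order 1 (Cable): customer_id=NULL, no match -> dropped
  - order 2 (Mouse): customer_id=1 -> matches Aaron
  - order 3 (Lamp): customer_id=NULL, no match -> dropped
  - order 4 (Printer): customer_id=1 -> matches Aaron
  - order 5 (Desk): customer_id=2 -> matches Quinn
  - order 6 (Speaker): customer_id=1 -> matches Aaron
  - order 7 (Pen): customer_id=2 -> matches Quinn
So 2 of 7 rows are dropped.

SQL:
SELECT a.product, b.name AS customer
FROM orders a
INNER JOIN customers b ON a.customer_id = b.id

Result:
product | customer
--------+---------
Mouse   | Aaron   
Printer | Aaron   
Desk    | Quinn   
Speaker | Aaron   
Pen     | Quinn   


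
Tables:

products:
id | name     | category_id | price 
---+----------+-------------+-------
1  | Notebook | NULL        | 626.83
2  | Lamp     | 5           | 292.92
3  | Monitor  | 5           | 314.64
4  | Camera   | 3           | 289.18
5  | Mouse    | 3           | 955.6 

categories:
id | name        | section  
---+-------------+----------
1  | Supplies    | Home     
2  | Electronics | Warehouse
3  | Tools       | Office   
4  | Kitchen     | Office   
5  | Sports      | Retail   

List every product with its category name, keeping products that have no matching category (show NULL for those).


LEFT JOIN keeps every row from products (the left table); where category_id has no match in categories, the category columns become NULL. Walk through each product:
  - product 1 (Notebook): category_id=NULL, no match -> kept with NULL
  - product 2 (Lamp): category_id=5 -> matches Sports
  - product 3 (Monitor): category_id=5 -> matches Sports
  - product 4 (Camera): category_id=3 -> matches Tools
  - product 5 (Mouse): category_id=3 -> matches Tools
All 5 rows appear; 1 has NULL category.

SQL:
SELECT a.name, b.name AS category
FROM products a
LEFT JOIN categories b ON a.category_id = b.id

Result:
name     | category
---------+---------
Notebook | NULL    
Lamp     | Sports  
Monitor  | Sports  
Camera   | Tools   
Mouse    | Tools   


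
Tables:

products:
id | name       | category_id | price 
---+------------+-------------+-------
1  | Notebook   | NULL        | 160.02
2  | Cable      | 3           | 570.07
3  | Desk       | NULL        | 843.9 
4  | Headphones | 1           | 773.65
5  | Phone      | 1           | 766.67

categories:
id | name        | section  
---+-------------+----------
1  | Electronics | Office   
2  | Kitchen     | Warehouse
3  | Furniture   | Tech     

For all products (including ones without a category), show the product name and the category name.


LEFT JOIN keeps every row from products (the left table); where category_id has no match in categories, the category columns become NULL. Walk through each product:
  - product 1 (Notebook): category_id=NULL, no match -> kept with NULL
  - product 2 (Cable): category_id=3 -> matches Furniture
  - product 3 (Desk): category_id=NULL, no match -> kept with NULL
  - product 4 (Headphones): category_id=1 -> matches Electronics
  - product 5 (Phone): category_id=1 -> matches Electronics
All 5 rows appear; 2 have NULL category.

SQL:
SELECT a.name, b.name AS category
FROM products a
LEFT JOIN categories b ON a.category_id = b.id

Result:
name       | category   
-----------+------------
Notebook   | NULL       
Cable      | Furniture  
Desk       | NULL       
Headphones | Electronics
Phone      | Electronics


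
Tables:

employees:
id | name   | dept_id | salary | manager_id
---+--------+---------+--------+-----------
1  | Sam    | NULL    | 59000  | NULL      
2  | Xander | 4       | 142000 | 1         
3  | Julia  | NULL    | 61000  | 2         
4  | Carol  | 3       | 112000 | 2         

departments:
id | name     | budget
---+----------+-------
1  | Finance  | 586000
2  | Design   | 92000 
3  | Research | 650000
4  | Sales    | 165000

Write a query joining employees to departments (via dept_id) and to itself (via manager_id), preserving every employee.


Two LEFT JOINs from the same base table employees: one to departments via dept_id, one to employees itself via manager_id. Both are LEFT so every employee is preserved.
Match against departments:
  - employee 1 (Sam): dept_id=NULL, no match -> kept with NULL
  - employee 2 (Xander): dept_id=4 -> matches Sales
  - employee 3 (Julia): dept_id=NULL, no match -> kept with NULL
  - employee 4 (Carol): dept_id=3 -> matches Research
Match against employees (self):
  - employee 1 (Sam): manager_id=NULL -> NULL
  - employee 2 (Xander): manager_id=1 -> Sam
  - employee 3 (Julia): manager_id=2 -> Xander
  - employee 4 (Carol): manager_id=2 -> Xander

SQL:
SELECT a.name, b.name AS department, c.name AS manager
FROM employees a
LEFT JOIN departments b ON a.dept_id = b.id
LEFT JOIN employees c ON a.manager_id = c.id

Result:
name   | department | manager
-------+------------+--------
Sam    | NULL       | NULL   
Xander | Sales      | Sam    
Julia  | NULL       | Xander 
Carol  | Research   | Xander 


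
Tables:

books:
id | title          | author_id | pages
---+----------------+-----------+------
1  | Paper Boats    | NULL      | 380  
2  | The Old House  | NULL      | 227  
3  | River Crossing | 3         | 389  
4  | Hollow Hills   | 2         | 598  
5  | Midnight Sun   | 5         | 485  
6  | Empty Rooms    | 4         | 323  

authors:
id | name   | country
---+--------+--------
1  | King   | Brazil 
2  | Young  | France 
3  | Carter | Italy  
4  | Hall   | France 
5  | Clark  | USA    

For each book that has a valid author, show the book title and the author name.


INNER JOIN keeps only books rows whose author_id matches an id in authors. Walk through each book:
  - book 1 (Paper Boats): author_id=NULL, no match -> dropped
  - book 2 (The Old House): author_id=NULL, no match -> dropped
  - book 3 (River Crossing): author_id=3 -> matches Carter
  - book 4 (Hollow Hills): author_id=2 -> matches Young
  - book 5 (Midnight Sun): author_id=5 -> matches Clark
  - book 6 (Empty Rooms): author_id=4 -> matches Hall
So 2 of 6 rows are dropped.

SQL:
SELECT a.title, b.name AS author
FROM books a
INNER JOIN authors b ON a.author_id = b.id

Result:
title          | author
---------------+-------
River Crossing | Carter
Hollow Hills   | Young 
Midnight Sun   | Clark 
Empty Rooms    | Hall  


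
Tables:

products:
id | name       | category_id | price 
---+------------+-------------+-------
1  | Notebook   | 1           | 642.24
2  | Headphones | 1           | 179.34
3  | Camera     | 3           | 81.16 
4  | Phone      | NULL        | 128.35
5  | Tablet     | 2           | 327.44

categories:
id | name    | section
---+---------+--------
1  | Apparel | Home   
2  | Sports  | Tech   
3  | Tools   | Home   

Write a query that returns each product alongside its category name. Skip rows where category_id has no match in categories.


INNER JOIN keeps only products rows whose category_id matches an id in categories. Walk through each product:
  - product 1 (Notebook): category_id=1 -> matches Apparel
  - product 2 (Headphones): category_id=1 -> matches Apparel
  - product 3 (Camera): category_id=3 -> matches Tools
  - product 4 (Phone): category_id=NULL, no match -> dropped
  - product 5 (Tablet): category_id=2 -> matches Sports
So 1 of 5 rows is dropped.

SQL:
SELECT a.name, b.name AS category
FROM products a
INNER JOIN categories b ON a.category_id = b.id

Result:
name       | category
-----------+---------
Notebook   | Apparel 
Headphones | Apparel 
Camera     | Tools   
Tablet     | Sports  


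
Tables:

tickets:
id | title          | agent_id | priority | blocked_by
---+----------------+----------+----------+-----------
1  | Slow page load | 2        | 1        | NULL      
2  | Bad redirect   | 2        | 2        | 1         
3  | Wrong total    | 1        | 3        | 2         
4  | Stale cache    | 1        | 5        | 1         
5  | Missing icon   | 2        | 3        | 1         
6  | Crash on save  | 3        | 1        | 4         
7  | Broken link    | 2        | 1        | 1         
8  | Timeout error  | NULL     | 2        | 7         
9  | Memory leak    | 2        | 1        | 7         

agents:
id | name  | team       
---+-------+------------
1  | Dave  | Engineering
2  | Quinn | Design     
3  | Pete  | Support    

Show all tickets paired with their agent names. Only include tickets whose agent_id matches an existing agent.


INNER JOIN keeps only tickets rows whose agent_id matches an id in agents. Walk through each ticket:
  - ticket 1 (Slow page load): agent_id=2 -> matches Quinn
  - ticket 2 (Bad redirect): agent_id=2 -> matches Quinn
  - ticket 3 (Wrong total): agent_id=1 -> matches Dave
  - ticket 4 (Stale cache): agent_id=1 -> matches Dave
  - ticket 5 (Missing icon): agent_id=2 -> matches Quinn
  - ticket 6 (Crash on save): agent_id=3 -> matches Pete
  - ticket 7 (Broken link): agent_id=2 -> matches Quinn
  - ticket 8 (Timeout error): agent_id=NULL, no match -> dropped
  - ticket 9 (Memory leak): agent_id=2 -> matches Quinn
So 1 of 9 rows is dropped.

SQL:
SELECT a.title, b.name AS agent
FROM tickets a
INNER JOIN agents b ON a.agent_id = b.id

Result:
title          | agent
---------------+------
Slow page load | Quinn
Bad redirect   | Quinn
Wrong total    | Dave 
Stale cache    | Dave 
Missing icon   | Quinn
Crash on save  | Pete 
Broken link    | Quinn
Memory leak    | Quinn
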